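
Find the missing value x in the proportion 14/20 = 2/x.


Cross multiply: 14 × x = 20 × 2
14x = 40
x = 40 / 14
= 2.86

2.86


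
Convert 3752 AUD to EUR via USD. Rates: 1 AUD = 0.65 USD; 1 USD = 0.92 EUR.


Step 1: 3752 AUD × 0.65 = 2438.80 USD
Step 2: 2438.80 USD × 0.92 = 2243.70 EUR
Implied rate AUD→EUR = 0.65 × 0.92 = 0.5980
= 2243.70 EUR

2243.70 EUR


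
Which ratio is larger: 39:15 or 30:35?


39/15 = 2.6000
30/35 = 0.8571
2.6000 > 0.8571, so 39:15 is greater
= 39:15

39:15


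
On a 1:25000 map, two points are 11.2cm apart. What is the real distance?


Real distance = map distance × scale
= 11.2cm × 25000
= 280000 cm = 2800.0 m
= 2.800 km

2.800 km


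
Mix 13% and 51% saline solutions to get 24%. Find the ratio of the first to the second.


Let x parts of 13% mix with y parts of 51%.
13x + 51y = 24(x + y)
13x + 51y = 24x + 24y
x(13 - 24) = y(24 - 51)
x/y = (51 - 24)/(24 - 13) = 27/11
Simplify: 27:11
= 27:11

27:11


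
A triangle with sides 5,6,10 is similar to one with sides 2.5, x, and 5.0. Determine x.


Scale factor = 2.5/5 = 0.5
Missing side = 6 × 0.5
= 3.0

3.0


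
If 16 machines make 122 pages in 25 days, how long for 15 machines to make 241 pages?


Days ∝ work / workers, so d₂ = d₁ × (m₁/m₂) × (w₂/w₁)
Workers factor (inverse): 16/15 ≈ 1.0667
Work factor (direct): 241/122 ≈ 1.9754
d₂ = 25 × 16/15 × 241/122 = (25 × 16 × 241) / (15 × 122) = 96400/1830
≈ 52.68 days

52.68 days


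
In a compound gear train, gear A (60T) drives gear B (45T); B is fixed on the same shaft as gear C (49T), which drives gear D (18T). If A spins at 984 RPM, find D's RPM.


Stage 1: RPM_B = RPM_A × t_A/t_B = 984 × 60/45 = 59040/45 = 1312.00
B and C share a shaft → RPM_C = RPM_B
Stage 2: RPM_D = RPM_C × t_C/t_D = RPM_A × (t_A×t_C)/(t_B×t_D)
Overall ratio = (60×49)/(45×18) = 2940/810
RPM_D = 984 × 2940/810 = 2892960/810
≈ 3571.56 RPM

3571.56 RPM


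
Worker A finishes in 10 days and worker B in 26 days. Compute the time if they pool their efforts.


Rate of A = 1/10 per day
Rate of B = 1/26 per day
Combined rate = 1/10 + 1/26 = 36/260 ≈ 0.1385 per day
Days = 1 / combined rate = 260/36
≈ 7.22 days

7.22 days


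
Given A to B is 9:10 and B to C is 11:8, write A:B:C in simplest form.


Match B: multiply A:B by 11 → 99:110
Multiply B:C by 10 → 110:80
Combined: 99:110:80
GCD = 1
= 99:110:80

99:110:80


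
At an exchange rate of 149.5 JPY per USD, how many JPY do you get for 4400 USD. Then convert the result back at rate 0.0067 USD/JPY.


Amount × rate = 4400 × 149.5 = 657800.00 JPY
Round-trip: 657800.00 × 0.0067 = 4407.26 USD
= 657800.00 JPY, then 4407.26 USD

657800.00 JPY, then 4407.26 USD


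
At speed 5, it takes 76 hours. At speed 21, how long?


Inverse proportion: x × y = constant
k = 5 × 76 = 380
y₂ = k / 21 = 380 / 21
= 18.10

18.10


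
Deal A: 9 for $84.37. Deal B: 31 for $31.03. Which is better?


Deal A: $84.37/9 = $9.3744/unit
Deal B: $31.03/31 = $1.0010/unit
B is cheaper per unit
= Deal B

Deal B


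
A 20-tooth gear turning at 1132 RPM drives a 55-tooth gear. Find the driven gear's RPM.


Gear ratio = 20:55 = 4:11
RPM_B = RPM_A × (teeth_A / teeth_B)
= 1132 × (20/55)
= 411.6 RPM

411.6 RPM


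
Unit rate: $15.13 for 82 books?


Unit rate = total / quantity
= 15.13 / 82
= $0.18 per unit

$0.18 per unit


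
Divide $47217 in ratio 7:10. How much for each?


Total parts = 7 + 10 = 17
Part 1: 47217 × 7/17 = 19442.29
Part 2: 47217 × 10/17 = 27774.71
= Part 1: $19442.29, Part 2: $27774.71

Part 1: $19442.29, Part 2: $27774.71


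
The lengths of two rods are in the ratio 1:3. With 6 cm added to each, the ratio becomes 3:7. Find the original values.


Let A = 1k, B = 3k.
(1k + 6) / (3k + 6) = 3/7
Cross-multiply: 7(1k + 6) = 3(3k + 6)
7k + 42 = 9k + 18
7k - 9k = 18 - 42
-2k = -24
k = -24/-2 = 12
A = 1×12 = 12, B = 3×12 = 36
= A = 12, B = 36

A = 12, B = 36


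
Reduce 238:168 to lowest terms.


GCD(238, 168) = 14
238/14 : 168/14
= 17:12

17:12


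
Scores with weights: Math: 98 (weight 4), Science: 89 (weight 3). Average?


Numerator = 98×4 + 89×3
= 392 + 267
= 659
Total weight = 7
Weighted avg = 659/7
= 94.14

94.14


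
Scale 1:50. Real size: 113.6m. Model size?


Model size = real / scale
= 113.6 / 50
= 2.2720 m

2.2720 m


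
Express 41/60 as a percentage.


Percentage = (part / whole) × 100
= (41 / 60) × 100
≈ 68.33%

68.33%


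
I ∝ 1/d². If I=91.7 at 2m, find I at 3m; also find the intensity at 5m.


I₁d₁² = I₂d₂²
I at 3m = 91.7 × (2/3)² = 91.7 × 4/9 = 366.8/9 ≈ 40.7556
I at 5m = 91.7 × (2/5)² = 91.7 × 4/25 = 366.8/25 = 14.6720
= 40.7556 and 14.6720

40.7556 and 14.6720


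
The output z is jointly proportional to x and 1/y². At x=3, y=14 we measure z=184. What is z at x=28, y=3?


z = k·x/y²
Solve for k using the known point: k = z·y²/x = 184×196/3 = 36064/3 ≈ 12021.3333
Now evaluate at x=28, y=3:
z = k × 28 / 9 = (36064 × 28) / (3 × 9) = 1009792/27
≈ 37399.7037

37399.7037


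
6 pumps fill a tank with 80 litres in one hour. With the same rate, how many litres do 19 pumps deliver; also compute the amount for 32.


Direct proportion: y/x = constant
k = 80/6 ≈ 13.3333
y at x=19: k × 19 = 80 × 19 / 6 = 1520/6 ≈ 253.33
y at x=32: k × 32 = 80 × 32 / 6 = 2560/6 ≈ 426.67
= 253.33 and 426.67

253.33 and 426.67


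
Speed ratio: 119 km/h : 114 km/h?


Ratio = 119:114
GCD = 1
Simplified = 119:114
Time ratio (same distance) = 114:119
Speed ratio = 119:114

119:114


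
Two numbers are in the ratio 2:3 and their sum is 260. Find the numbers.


Let A = 2k, B = 3k.
2k + 3k = 260
5k = 260 → k = 260/5 = 52
A = 2×52 = 104, B = 3×52 = 156
= A = 104, B = 156

A = 104, B = 156


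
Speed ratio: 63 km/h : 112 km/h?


Ratio = 63:112
GCD = 7
Simplified = 9:16
Time ratio (same distance) = 16:9
Speed ratio = 9:16

9:16


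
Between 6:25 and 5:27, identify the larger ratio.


6/25 = 0.2400
5/27 = 0.1852
0.2400 > 0.1852, so 6:25 is greater
= 6:25

6:25


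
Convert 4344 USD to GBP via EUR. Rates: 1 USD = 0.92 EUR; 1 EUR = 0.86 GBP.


Step 1: 4344 USD × 0.92 = 3996.48 EUR
Step 2: 3996.48 EUR × 0.86 = 3436.97 GBP
Implied rate USD→GBP = 0.92 × 0.86 = 0.7912
= 3436.97 GBP

3436.97 GBP


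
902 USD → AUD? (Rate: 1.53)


Amount × rate = 902 × 1.53
= 1380.06 AUD

1380.06 AUD


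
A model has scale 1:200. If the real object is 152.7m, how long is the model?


Model size = real / scale
= 152.7 / 200
= 0.7635 m

0.7635 m


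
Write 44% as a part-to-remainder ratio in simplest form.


44% means 44 parts out of 100; remainder = 56
Part : remainder = 44:56
GCD = 4
= 11:14

11:14


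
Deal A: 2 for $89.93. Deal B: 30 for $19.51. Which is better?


Deal A: $89.93/2 = $44.9650/unit
Deal B: $19.51/30 = $0.6503/unit
B is cheaper per unit
= Deal B

Deal B


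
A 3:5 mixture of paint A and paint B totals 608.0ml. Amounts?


Total parts = 3 + 5 = 8
paint A: 608.0 × 3/8 = 228.0ml
paint B: 608.0 × 5/8 = 380.0ml
= 228.0ml and 380.0ml

228.0ml and 380.0ml


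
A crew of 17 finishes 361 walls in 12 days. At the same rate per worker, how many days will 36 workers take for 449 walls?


Days ∝ work / workers, so d₂ = d₁ × (m₁/m₂) × (w₂/w₁)
Workers factor (inverse): 17/36 ≈ 0.4722
Work factor (direct): 449/361 ≈ 1.2438
d₂ = 12 × 17/36 × 449/361 = (12 × 17 × 449) / (36 × 361) = 91596/12996
≈ 7.05 days

7.05 days


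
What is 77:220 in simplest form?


GCD(77, 220) = 11
77/11 : 220/11
= 7:20

7:20


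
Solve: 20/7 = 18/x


Cross multiply: 20 × x = 7 × 18
20x = 126
x = 126 / 20
= 6.30

6.30


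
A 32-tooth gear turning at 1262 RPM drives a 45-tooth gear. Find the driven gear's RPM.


Gear ratio = 32:45 = 32:45
RPM_B = RPM_A × (teeth_A / teeth_B)
= 1262 × (32/45)
= 897.4 RPM

897.4 RPM


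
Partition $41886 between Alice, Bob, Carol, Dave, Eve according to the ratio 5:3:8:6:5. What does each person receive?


Total parts = 5 + 3 + 8 + 6 + 5 = 27
Alice: 41886 × 5/27 = 7756.67
Bob: 41886 × 3/27 = 4654.00
Carol: 41886 × 8/27 = 12410.67
Dave: 41886 × 6/27 = 9308.00
Eve: 41886 × 5/27 = 7756.67
= Alice: $7756.67, Bob: $4654.00, Carol: $12410.67, Dave: $9308.00, Eve: $7756.67

Alice: $7756.67, Bob: $4654.00, Carol: $12410.67, Dave: $9308.00, Eve: $7756.67


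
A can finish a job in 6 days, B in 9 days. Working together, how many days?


Rate of A = 1/6 per day
Rate of B = 1/9 per day
Combined rate = 1/6 + 1/9 = 15/54 ≈ 0.2778 per day
Days = 1 / combined rate = 54/15
= 3.60 days

3.60 days


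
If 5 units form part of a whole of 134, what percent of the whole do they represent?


Percentage = (part / whole) × 100
= (5 / 134) × 100
≈ 3.73%

3.73%


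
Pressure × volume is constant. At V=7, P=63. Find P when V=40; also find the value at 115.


Inverse proportion: x × y = constant
k = 7 × 63 = 441
At x=40: k/40 = 11.03
At x=115: k/115 = 3.83
= 11.03 and 3.83

11.03 and 3.83


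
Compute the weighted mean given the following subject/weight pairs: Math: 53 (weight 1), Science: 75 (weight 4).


Numerator = 53×1 + 75×4
= 53 + 300
= 353
Total weight = 5
Weighted avg = 353/5
= 70.60

70.60


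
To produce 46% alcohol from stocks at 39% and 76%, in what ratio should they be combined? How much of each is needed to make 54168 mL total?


Let x parts of 39% mix with y parts of 76%.
39x + 76y = 46(x + y)
39x + 76y = 46x + 46y
x(39 - 46) = y(46 - 76)
x/y = (76 - 46)/(46 - 39) = 30/7
Simplify: 30:7
Total parts = 37; one part = 54168/37 = 1464.00 mL
39% solution: 30×1464.00 = 43920.00 mL
76% solution: 7×1464.00 = 10248.00 mL
= ratio 30:7; 43920.00 mL and 10248.00 mL

ratio 30:7; 43920.00 mL and 10248.00 mL


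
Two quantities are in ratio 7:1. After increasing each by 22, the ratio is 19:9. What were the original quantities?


Let A = 7k, B = 1k.
(7k + 22) / (1k + 22) = 19/9
Cross-multiply: 9(7k + 22) = 19(1k + 22)
63k + 198 = 19k + 418
63k - 19k = 418 - 198
44k = 220
k = 220/44 = 5
A = 7×5 = 35, B = 1×5 = 5
= A = 35, B = 5

A = 35, B = 5


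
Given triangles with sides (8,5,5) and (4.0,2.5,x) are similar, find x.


Scale factor = 4.0/8 = 0.5
Missing side = 5 × 0.5
= 2.5

2.5


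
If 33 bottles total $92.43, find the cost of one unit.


Unit rate = total / quantity
= 92.43 / 33
= $2.80 per unit

$2.80 per unit


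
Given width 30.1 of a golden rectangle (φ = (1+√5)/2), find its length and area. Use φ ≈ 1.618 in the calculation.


φ = (1 + √5) / 2 ≈ 1.618
Length = width × φ = 30.1 × 1.618 = 48.7018
≈ 48.70
Area = width × length = 30.1 × 48.7018 = 1465.92418 ≈ 1465.92
= Length: 48.70, Area: 1465.92

Length: 48.70, Area: 1465.92


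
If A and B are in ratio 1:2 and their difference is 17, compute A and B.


Let A = 1k, B = 2k.
2k - 1k = 17
1k = 17 → k = 17/1 = 17
A = 1×17 = 17, B = 2×17 = 34
= A = 17, B = 34

A = 17, B = 34


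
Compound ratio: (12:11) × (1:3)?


Compound ratio = (12×1) : (11×3)
= 12:33
GCD = 3
= 4:11

4:11


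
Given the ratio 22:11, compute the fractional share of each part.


Total parts = 22 + 11 = 33
First part: 22/33 = 2/3
Second part: 11/33 = 1/3
= 2/3 and 1/3

2/3 and 1/3


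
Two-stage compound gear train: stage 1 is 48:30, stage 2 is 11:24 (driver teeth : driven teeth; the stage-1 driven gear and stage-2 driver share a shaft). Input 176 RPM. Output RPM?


Stage 1: RPM_B = RPM_A × t_A/t_B = 176 × 48/30 = 8448/30 = 281.60
B and C share a shaft → RPM_C = RPM_B
Stage 2: RPM_D = RPM_C × t_C/t_D = RPM_A × (t_A×t_C)/(t_B×t_D)
Overall ratio = (48×11)/(30×24) = 528/720
RPM_D = 176 × 528/720 = 92928/720
≈ 129.07 RPM

129.07 RPM


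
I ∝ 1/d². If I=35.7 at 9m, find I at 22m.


I₁d₁² = I₂d₂²
I₂ = I₁ × (d₁/d₂)²
= 35.7 × (9/22)²
= 35.7 × 81/484
= 2891.7/484
≈ 5.9746

5.9746


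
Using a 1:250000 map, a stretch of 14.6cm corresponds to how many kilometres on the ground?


Real distance = map distance × scale
= 14.6cm × 250000
= 3650000 cm = 36500.0 m
= 36.500 km

36.500 km


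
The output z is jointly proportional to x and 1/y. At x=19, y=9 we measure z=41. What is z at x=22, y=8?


z = k·x/y
Solve for k using the known point: k = z·y/x = 41×9/19 = 369/19 ≈ 19.4211
Now evaluate at x=22, y=8:
z = k × 22 / 8 = (369 × 22) / (19 × 8) = 8118/152
≈ 53.4079

53.4079


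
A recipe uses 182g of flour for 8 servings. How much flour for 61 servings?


Direct proportion: y/x = constant
k = 182/8 = 22.7500
y₂ = k × 61 = 182 × 61 / 8 = 11102/8
= 1387.75

1387.75


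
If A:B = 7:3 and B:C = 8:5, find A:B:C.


Match B: multiply A:B by 8 → 56:24
Multiply B:C by 3 → 24:15
Combined: 56:24:15
GCD = 1
= 56:24:15

56:24:15


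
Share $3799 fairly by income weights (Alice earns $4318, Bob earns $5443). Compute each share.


Total income = 4318 + 5443 = $9761
Alice: $3799 × 4318/9761 = $1680.57
Bob: $3799 × 5443/9761 = $2118.43
= Alice: $1680.57, Bob: $2118.43

Alice: $1680.57, Bob: $2118.43


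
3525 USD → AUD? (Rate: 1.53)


Amount × rate = 3525 × 1.53
= 5393.25 AUD

5393.25 AUD


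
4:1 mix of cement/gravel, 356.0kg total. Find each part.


Total parts = 4 + 1 = 5
cement: 356.0 × 4/5 = 284.8kg
gravel: 356.0 × 1/5 = 71.2kg
= 284.8kg and 71.2kg

284.8kg and 71.2kg


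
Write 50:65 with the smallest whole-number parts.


GCD(50, 65) = 5
50/5 : 65/5
= 10:13

10:13


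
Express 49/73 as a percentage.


Percentage = (part / whole) × 100
= (49 / 73) × 100
≈ 67.12%

67.12%


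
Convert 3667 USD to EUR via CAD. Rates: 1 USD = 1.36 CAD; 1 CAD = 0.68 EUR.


Step 1: 3667 USD × 1.36 = 4987.12 CAD
Step 2: 4987.12 CAD × 0.68 = 3391.24 EUR
Implied rate USD→EUR = 1.36 × 0.68 = 0.9248
= 3391.24 EUR

3391.24 EUR


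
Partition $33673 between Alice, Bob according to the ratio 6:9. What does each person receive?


Total parts = 6 + 9 = 15
Alice: 33673 × 6/15 = 13469.20
Bob: 33673 × 9/15 = 20203.80
= Alice: $13469.20, Bob: $20203.80

Alice: $13469.20, Bob: $20203.80


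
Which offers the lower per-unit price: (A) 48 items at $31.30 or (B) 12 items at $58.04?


Deal A: $31.30/48 = $0.6521/unit
Deal B: $58.04/12 = $4.8367/unit
A is cheaper per unit
= Deal A

Deal A


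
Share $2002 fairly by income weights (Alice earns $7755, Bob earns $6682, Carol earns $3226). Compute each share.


Total income = 7755 + 6682 + 3226 = $17663
Alice: $2002 × 7755/17663 = $878.98
Bob: $2002 × 6682/17663 = $757.37
Carol: $2002 × 3226/17663 = $365.65
= Alice: $878.98, Bob: $757.37, Carol: $365.65

Alice: $878.98, Bob: $757.37, Carol: $365.65


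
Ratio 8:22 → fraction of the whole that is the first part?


Total parts = 8 + 22 = 30
First part: 8/30 = 4/15
= 4/15

4/15


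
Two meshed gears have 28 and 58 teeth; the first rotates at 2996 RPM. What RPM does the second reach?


Gear ratio = 28:58 = 14:29
RPM_B = RPM_A × (teeth_A / teeth_B)
= 2996 × (28/58)
= 1446.3 RPM

1446.3 RPM


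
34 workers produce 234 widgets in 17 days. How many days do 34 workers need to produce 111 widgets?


Days ∝ work / workers, so d₂ = d₁ × (m₁/m₂) × (w₂/w₁)
Workers factor (inverse): 34/34 = 1.0000
Work factor (direct): 111/234 ≈ 0.4744
d₂ = 17 × 34/34 × 111/234 = (17 × 34 × 111) / (34 × 234) = 64158/7956
≈ 8.06 days

8.06 days


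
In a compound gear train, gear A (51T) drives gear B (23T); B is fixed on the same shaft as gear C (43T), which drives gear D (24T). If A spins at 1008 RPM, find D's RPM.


Stage 1: RPM_B = RPM_A × t_A/t_B = 1008 × 51/23 = 51408/23 ≈ 2235.13
B and C share a shaft → RPM_C = RPM_B
Stage 2: RPM_D = RPM_C × t_C/t_D = RPM_A × (t_A×t_C)/(t_B×t_D)
Overall ratio = (51×43)/(23×24) = 2193/552
RPM_D = 1008 × 2193/552 = 2210544/552
≈ 4004.61 RPM

4004.61 RPM


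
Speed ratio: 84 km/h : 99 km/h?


Ratio = 84:99
GCD = 3
Simplified = 28:33
Time ratio (same distance) = 33:28
Speed ratio = 28:33

28:33


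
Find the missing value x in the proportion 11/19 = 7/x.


Cross multiply: 11 × x = 19 × 7
11x = 133
x = 133 / 11
= 12.09

12.09


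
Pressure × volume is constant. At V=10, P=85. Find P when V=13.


Inverse proportion: x × y = constant
k = 10 × 85 = 850
y₂ = k / 13 = 850 / 13
= 65.38

65.38


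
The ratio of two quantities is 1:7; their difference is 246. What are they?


Let A = 1k, B = 7k.
7k - 1k = 246
6k = 246 → k = 246/6 = 41
A = 1×41 = 41, B = 7×41 = 287
= A = 41, B = 287

A = 41, B = 287


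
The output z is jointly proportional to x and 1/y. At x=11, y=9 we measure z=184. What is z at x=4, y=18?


z = k·x/y
Solve for k using the known point: k = z·y/x = 184×9/11 = 1656/11 ≈ 150.5455
Now evaluate at x=4, y=18:
z = k × 4 / 18 = (1656 × 4) / (11 × 18) = 6624/198
≈ 33.4545

33.4545


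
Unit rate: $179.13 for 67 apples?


Unit rate = total / quantity
= 179.13 / 67
= $2.67 per unit

$2.67 per unit


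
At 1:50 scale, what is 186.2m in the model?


Model size = real / scale
= 186.2 / 50
= 3.7240 m

3.7240 m


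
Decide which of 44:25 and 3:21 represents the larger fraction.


44/25 = 1.7600
3/21 = 0.1429
1.7600 > 0.1429, so 44:25 is greater
= 44:25

44:25


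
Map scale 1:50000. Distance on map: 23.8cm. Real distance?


Real distance = map distance × scale
= 23.8cm × 50000
= 1190000 cm = 11900.0 m
= 11.900 km

11.900 km


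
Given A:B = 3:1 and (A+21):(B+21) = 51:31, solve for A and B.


Let A = 3k, B = 1k.
(3k + 21) / (1k + 21) = 51/31
Cross-multiply: 31(3k + 21) = 51(1k + 21)
93k + 651 = 51k + 1071
93k - 51k = 1071 - 651
42k = 420
k = 420/42 = 10
A = 3×10 = 30, B = 1×10 = 10
= A = 30, B = 10

A = 30, B = 10


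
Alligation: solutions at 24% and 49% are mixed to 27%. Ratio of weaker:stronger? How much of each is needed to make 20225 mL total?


Let x parts of 24% mix with y parts of 49%.
24x + 49y = 27(x + y)
24x + 49y = 27x + 27y
x(24 - 27) = y(27 - 49)
x/y = (49 - 27)/(27 - 24) = 22/3
Simplify: 22:3
Total parts = 25; one part = 20225/25 = 809.00 mL
24% solution: 22×809.00 = 17798.00 mL
49% solution: 3×809.00 = 2427.00 mL
= ratio 22:3; 17798.00 mL and 2427.00 mL

ratio 22:3; 17798.00 mL and 2427.00 mL


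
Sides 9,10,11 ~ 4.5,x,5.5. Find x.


Scale factor = 4.5/9 = 0.5
Missing side = 10 × 0.5
= 5.0

5.0


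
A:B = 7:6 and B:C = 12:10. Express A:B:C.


Match B: multiply A:B by 12 → 84:72
Multiply B:C by 6 → 72:60
Combined: 84:72:60
GCD = 12
= 7:6:5

7:6:5


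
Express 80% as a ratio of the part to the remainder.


80% means 80 parts out of 100; remainder = 20
Part : remainder = 80:20
GCD = 20
= 4:1

4:1


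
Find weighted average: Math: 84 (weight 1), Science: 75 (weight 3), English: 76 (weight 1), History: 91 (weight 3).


Numerator = 84×1 + 75×3 + 76×1 + 91×3
= 84 + 225 + 76 + 273
= 658
Total weight = 8
Weighted avg = 658/8
= 82.25

82.25


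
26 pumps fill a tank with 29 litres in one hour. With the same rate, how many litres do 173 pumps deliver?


Direct proportion: y/x = constant
k = 29/26 ≈ 1.1154
y₂ = k × 173 = 29 × 173 / 26 = 5017/26
≈ 192.96

192.96


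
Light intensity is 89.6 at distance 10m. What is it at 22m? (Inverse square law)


I₁d₁² = I₂d₂²
I₂ = I₁ × (d₁/d₂)²
= 89.6 × (10/22)²
= 89.6 × 100/484
= 8960/484
≈ 18.5124

18.5124


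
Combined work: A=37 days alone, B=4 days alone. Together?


Rate of A = 1/37 per day
Rate of B = 1/4 per day
Combined rate = 1/37 + 1/4 = 41/148 ≈ 0.2770 per day
Days = 1 / combined rate = 148/41
≈ 3.61 days

3.61 days


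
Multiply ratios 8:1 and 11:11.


Compound ratio = (8×11) : (1×11)
= 88:11
GCD = 11
= 8:1

8:1


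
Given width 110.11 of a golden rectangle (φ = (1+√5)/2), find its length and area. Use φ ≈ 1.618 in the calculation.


φ = (1 + √5) / 2 ≈ 1.618
Length = width × φ = 110.11 × 1.618 = 178.15798
≈ 178.16
Area = width × length = 110.11 × 178.15798 = 19616.9751778 ≈ 19616.98
= Length: 178.16, Area: 19616.98

Length: 178.16, Area: 19616.98


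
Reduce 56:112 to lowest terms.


GCD(56, 112) = 56
56/56 : 112/56
= 1:2

1:2


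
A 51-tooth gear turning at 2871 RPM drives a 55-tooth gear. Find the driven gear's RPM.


Gear ratio = 51:55 = 51:55
RPM_B = RPM_A × (teeth_A / teeth_B)
= 2871 × (51/55)
= 2662.2 RPM

2662.2 RPM


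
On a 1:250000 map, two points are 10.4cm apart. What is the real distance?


Real distance = map distance × scale
= 10.4cm × 250000
= 2600000 cm = 26000.0 m
= 26.000 km

26.000 km


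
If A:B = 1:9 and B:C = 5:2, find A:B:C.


Match B: multiply A:B by 5 → 5:45
Multiply B:C by 9 → 45:18
Combined: 5:45:18
GCD = 1
= 5:45:18

5:45:18


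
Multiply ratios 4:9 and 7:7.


Compound ratio = (4×7) : (9×7)
= 28:63
GCD = 7
= 4:9

4:9


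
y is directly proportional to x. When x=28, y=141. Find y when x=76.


Direct proportion: y/x = constant
k = 141/28 ≈ 5.0357
y₂ = k × 76 = 141 × 76 / 28 = 10716/28
≈ 382.71

382.71


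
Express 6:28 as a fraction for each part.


Total parts = 6 + 28 = 34
First part: 6/34 = 3/17
Second part: 28/34 = 14/17
= 3/17 and 14/17

3/17 and 14/17


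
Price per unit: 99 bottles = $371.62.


Unit rate = total / quantity
= 371.62 / 99
= $3.75 per unit

$3.75 per unit


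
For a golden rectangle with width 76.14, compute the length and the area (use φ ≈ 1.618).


φ = (1 + √5) / 2 ≈ 1.618
Length = width × φ = 76.14 × 1.618 = 123.19452
≈ 123.19
Area = width × length = 76.14 × 123.19452 = 9380.0307528 ≈ 9380.03
= Length: 123.19, Area: 9380.03

Length: 123.19, Area: 9380.03


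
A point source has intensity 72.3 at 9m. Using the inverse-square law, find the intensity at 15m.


I₁d₁² = I₂d₂²
I₂ = I₁ × (d₁/d₂)²
= 72.3 × (9/15)²
= 72.3 × 81/225
= 5856.3/225
= 26.0280

26.0280


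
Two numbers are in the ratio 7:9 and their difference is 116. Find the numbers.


Let A = 7k, B = 9k.
9k - 7k = 116
2k = 116 → k = 116/2 = 58
A = 7×58 = 406, B = 9×58 = 522
= A = 406, B = 522

A = 406, B = 522


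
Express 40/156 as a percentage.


Percentage = (part / whole) × 100
= (40 / 156) × 100
≈ 25.64%

25.64%


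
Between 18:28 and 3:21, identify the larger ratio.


18/28 = 0.6429
3/21 = 0.1429
0.6429 > 0.1429, so 18:28 is greater
= 18:28

18:28


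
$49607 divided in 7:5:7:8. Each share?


Total parts = 7 + 5 + 7 + 8 = 27
Part 1: 49607 × 7/27 = 12861.07
Part 2: 49607 × 5/27 = 9186.48
Part 3: 49607 × 7/27 = 12861.07
Part 4: 49607 × 8/27 = 14698.37
= Part 1: $12861.07, Part 2: $9186.48, Part 3: $12861.07, Part 4: $14698.37

Part 1: $12861.07, Part 2: $9186.48, Part 3: $12861.07, Part 4: $14698.37


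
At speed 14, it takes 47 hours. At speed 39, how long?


Inverse proportion: x × y = constant
k = 14 × 47 = 658
y₂ = k / 39 = 658 / 39
= 16.87

16.87


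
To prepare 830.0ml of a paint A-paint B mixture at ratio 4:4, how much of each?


Total parts = 4 + 4 = 8
paint A: 830.0 × 4/8 = 415.0ml
paint B: 830.0 × 4/8 = 415.0ml
= 415.0ml and 415.0ml

415.0ml and 415.0ml


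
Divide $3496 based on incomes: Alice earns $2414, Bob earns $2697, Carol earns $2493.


Total income = 2414 + 2697 + 2493 = $7604
Alice: $3496 × 2414/7604 = $1109.86
Bob: $3496 × 2697/7604 = $1239.97
Carol: $3496 × 2493/7604 = $1146.18
= Alice: $1109.86, Bob: $1239.97, Carol: $1146.18

Alice: $1109.86, Bob: $1239.97, Carol: $1146.18


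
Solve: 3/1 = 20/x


Cross multiply: 3 × x = 1 × 20
3x = 20
x = 20 / 3
= 6.67

6.67


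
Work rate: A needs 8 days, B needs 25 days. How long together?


Rate of A = 1/8 per day
Rate of B = 1/25 per day
Combined rate = 1/8 + 1/25 = 33/200 = 0.1650 per day
Days = 1 / combined rate = 200/33
≈ 6.06 days

6.06 days


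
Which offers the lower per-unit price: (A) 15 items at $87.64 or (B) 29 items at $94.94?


Deal A: $87.64/15 = $5.8427/unit
Deal B: $94.94/29 = $3.2738/unit
B is cheaper per unit
= Deal B

Deal B


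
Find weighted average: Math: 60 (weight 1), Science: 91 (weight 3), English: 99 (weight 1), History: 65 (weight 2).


Numerator = 60×1 + 91×3 + 99×1 + 65×2
= 60 + 273 + 99 + 130
= 562
Total weight = 7
Weighted avg = 562/7
= 80.29

80.29


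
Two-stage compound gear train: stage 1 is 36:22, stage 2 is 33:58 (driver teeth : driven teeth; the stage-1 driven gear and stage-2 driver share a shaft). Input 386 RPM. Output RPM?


Stage 1: RPM_B = RPM_A × t_A/t_B = 386 × 36/22 = 13896/22 ≈ 631.64
B and C share a shaft → RPM_C = RPM_B
Stage 2: RPM_D = RPM_C × t_C/t_D = RPM_A × (t_A×t_C)/(t_B×t_D)
Overall ratio = (36×33)/(22×58) = 1188/1276
RPM_D = 386 × 1188/1276 = 458568/1276
≈ 359.38 RPM

359.38 RPM


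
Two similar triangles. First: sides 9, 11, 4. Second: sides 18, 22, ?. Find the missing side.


Scale factor = 18/9 = 2
Missing side = 4 × 2
= 8.0

8.0


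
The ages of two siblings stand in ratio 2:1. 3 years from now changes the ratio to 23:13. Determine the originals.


Let A = 2k, B = 1k.
(2k + 3) / (1k + 3) = 23/13
Cross-multiply: 13(2k + 3) = 23(1k + 3)
26k + 39 = 23k + 69
26k - 23k = 69 - 39
3k = 30
k = 30/3 = 10
A = 2×10 = 20, B = 1×10 = 10
= A = 20, B = 10

A = 20, B = 10


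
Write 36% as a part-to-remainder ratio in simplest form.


36% means 36 parts out of 100; remainder = 64
Part : remainder = 36:64
GCD = 4
= 9:16

9:16


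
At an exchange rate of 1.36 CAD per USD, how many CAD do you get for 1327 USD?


Amount × rate = 1327 × 1.36
= 1804.72 CAD

1804.72 CAD


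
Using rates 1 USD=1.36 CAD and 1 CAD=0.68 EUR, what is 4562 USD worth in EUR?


Step 1: 4562 USD × 1.36 = 6204.32 CAD
Step 2: 6204.32 CAD × 0.68 = 4218.94 EUR
Implied rate USD→EUR = 1.36 × 0.68 = 0.9248
= 4218.94 EUR

4218.94 EUR


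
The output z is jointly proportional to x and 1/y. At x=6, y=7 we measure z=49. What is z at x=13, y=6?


z = k·x/y
Solve for k using the known point: k = z·y/x = 49×7/6 = 343/6 ≈ 57.1667
Now evaluate at x=13, y=6:
z = k × 13 / 6 = (343 × 13) / (6 × 6) = 4459/36
≈ 123.8611

123.8611


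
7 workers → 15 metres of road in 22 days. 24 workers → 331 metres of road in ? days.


Days ∝ work / workers, so d₂ = d₁ × (m₁/m₂) × (w₂/w₁)
Workers factor (inverse): 7/24 ≈ 0.2917
Work factor (direct): 331/15 ≈ 22.0667
d₂ = 22 × 7/24 × 331/15 = (22 × 7 × 331) / (24 × 15) = 50974/360
≈ 141.59 days

141.59 days


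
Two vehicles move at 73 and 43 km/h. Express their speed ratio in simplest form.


Ratio = 73:43
GCD = 1
Simplified = 73:43
Time ratio (same distance) = 43:73
Speed ratio = 73:43

73:43


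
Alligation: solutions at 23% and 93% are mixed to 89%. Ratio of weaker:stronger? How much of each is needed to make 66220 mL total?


Let x parts of 23% mix with y parts of 93%.
23x + 93y = 89(x + y)
23x + 93y = 89x + 89y
x(23 - 89) = y(89 - 93)
x/y = (93 - 89)/(89 - 23) = 4/66
Simplify: 2:33
Total parts = 35; one part = 66220/35 = 1892.00 mL
23% solution: 2×1892.00 = 3784.00 mL
93% solution: 33×1892.00 = 62436.00 mL
= ratio 2:33; 3784.00 mL and 62436.00 mL

ratio 2:33; 3784.00 mL and 62436.00 mL


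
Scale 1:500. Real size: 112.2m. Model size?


Model size = real / scale
= 112.2 / 500
= 0.2244 m

0.2244 m


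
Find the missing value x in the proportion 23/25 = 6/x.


Cross multiply: 23 × x = 25 × 6
23x = 150
x = 150 / 23
= 6.52

6.52


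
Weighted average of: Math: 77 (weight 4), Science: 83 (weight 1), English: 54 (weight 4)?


Numerator = 77×4 + 83×1 + 54×4
= 308 + 83 + 216
= 607
Total weight = 9
Weighted avg = 607/9
= 67.44

67.44


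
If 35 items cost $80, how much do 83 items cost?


Direct proportion: y/x = constant
k = 80/35 ≈ 2.2857
y₂ = k × 83 = 80 × 83 / 35 = 6640/35
≈ 189.71

189.71


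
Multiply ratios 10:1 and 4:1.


Compound ratio = (10×4) : (1×1)
= 40:1
GCD = 1
= 40:1

40:1


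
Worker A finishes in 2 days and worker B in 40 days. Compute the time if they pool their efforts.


Rate of A = 1/2 per day
Rate of B = 1/40 per day
Combined rate = 1/2 + 1/40 = 42/80 = 0.5250 per day
Days = 1 / combined rate = 80/42
≈ 1.90 days

1.90 days


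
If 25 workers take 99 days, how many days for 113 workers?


Inverse proportion: x × y = constant
k = 25 × 99 = 2475
y₂ = k / 113 = 2475 / 113
= 21.90

21.90


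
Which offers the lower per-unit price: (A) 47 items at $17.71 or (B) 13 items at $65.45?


Deal A: $17.71/47 = $0.3768/unit
Deal B: $65.45/13 = $5.0346/unit
A is cheaper per unit
= Deal A

Deal A


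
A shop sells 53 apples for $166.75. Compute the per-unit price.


Unit rate = total / quantity
= 166.75 / 53
= $3.15 per unit

$3.15 per unit


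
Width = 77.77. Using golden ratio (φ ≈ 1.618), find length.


φ = (1 + √5) / 2 ≈ 1.618
Length = width × φ = 77.77 × 1.618 = 125.83186
≈ 125.83

125.83


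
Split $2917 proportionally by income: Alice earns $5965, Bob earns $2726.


Total income = 5965 + 2726 = $8691
Alice: $2917 × 5965/8691 = $2002.06
Bob: $2917 × 2726/8691 = $914.94
= Alice: $2002.06, Bob: $914.94

Alice: $2002.06, Bob: $914.94


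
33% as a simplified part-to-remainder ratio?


33% means 33 parts out of 100; remainder = 67
Part : remainder = 33:67
GCD = 1
= 33:67

33:67


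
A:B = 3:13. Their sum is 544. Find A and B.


Let A = 3k, B = 13k.
3k + 13k = 544
16k = 544 → k = 544/16 = 34
A = 3×34 = 102, B = 13×34 = 442
= A = 102, B = 442

A = 102, B = 442


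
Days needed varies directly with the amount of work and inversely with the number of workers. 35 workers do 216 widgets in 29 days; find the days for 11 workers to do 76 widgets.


Days ∝ work / workers, so d₂ = d₁ × (m₁/m₂) × (w₂/w₁)
Workers factor (inverse): 35/11 ≈ 3.1818
Work factor (direct): 76/216 ≈ 0.3519
d₂ = 29 × 35/11 × 76/216 = (29 × 35 × 76) / (11 × 216) = 77140/2376
≈ 32.47 days

32.47 days


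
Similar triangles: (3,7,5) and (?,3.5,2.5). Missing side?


Scale factor = 3.5/7 = 0.5
Missing side = 3 × 0.5
= 1.5

1.5


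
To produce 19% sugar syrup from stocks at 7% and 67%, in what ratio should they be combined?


Let x parts of 7% mix with y parts of 67%.
7x + 67y = 19(x + y)
7x + 67y = 19x + 19y
x(7 - 19) = y(19 - 67)
x/y = (67 - 19)/(19 - 7) = 48/12
Simplify: 4:1
= 4:1

4:1


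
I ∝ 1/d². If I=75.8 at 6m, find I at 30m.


I₁d₁² = I₂d₂²
I₂ = I₁ × (d₁/d₂)²
= 75.8 × (6/30)²
= 75.8 × 36/900
= 2728.8/900
= 3.0320

3.0320


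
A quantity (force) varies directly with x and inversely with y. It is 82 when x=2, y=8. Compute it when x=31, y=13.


z = k·x/y
Solve for k using the known point: k = z·y/x = 82×8/2 = 656/2 = 328.0000
Now evaluate at x=31, y=13:
z = k × 31 / 13 = (656 × 31) / (2 × 13) = 20336/26
≈ 782.1538

782.1538


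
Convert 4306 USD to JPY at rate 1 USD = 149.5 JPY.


Amount × rate = 4306 × 149.5
= 643747.00 JPY

643747.00 JPY


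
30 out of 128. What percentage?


Percentage = (part / whole) × 100
= (30 / 128) × 100
≈ 23.44%

23.44%


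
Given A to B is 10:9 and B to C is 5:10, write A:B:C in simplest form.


Match B: multiply A:B by 5 → 50:45
Multiply B:C by 9 → 45:90
Combined: 50:45:90
GCD = 5
= 10:9:18

10:9:18


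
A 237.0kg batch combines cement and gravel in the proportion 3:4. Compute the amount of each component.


Total parts = 3 + 4 = 7
cement: 237.0 × 3/7 = 101.6kg
gravel: 237.0 × 4/7 = 135.4kg
= 101.6kg and 135.4kg

101.6kg and 135.4kg


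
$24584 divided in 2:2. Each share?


Total parts = 2 + 2 = 4
Part 1: 24584 × 2/4 = 12292.00
Part 2: 24584 × 2/4 = 12292.00
= Part 1: $12292.00, Part 2: $12292.00

Part 1: $12292.00, Part 2: $12292.00


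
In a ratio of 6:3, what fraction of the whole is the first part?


Total parts = 6 + 3 = 9
First part: 6/9 = 2/3
= 2/3

2/3


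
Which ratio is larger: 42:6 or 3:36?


42/6 = 7.0000
3/36 = 0.0833
7.0000 > 0.0833, so 42:6 is greater
= 42:6

42:6


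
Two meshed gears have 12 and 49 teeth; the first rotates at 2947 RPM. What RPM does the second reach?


Gear ratio = 12:49 = 12:49
RPM_B = RPM_A × (teeth_A / teeth_B)
= 2947 × (12/49)
= 721.7 RPM

721.7 RPM


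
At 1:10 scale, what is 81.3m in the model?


Model size = real / scale
= 81.3 / 10
= 8.1300 m

8.1300 m


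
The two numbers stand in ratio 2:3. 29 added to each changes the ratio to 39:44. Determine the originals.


Let A = 2k, B = 3k.
(2k + 29) / (3k + 29) = 39/44
Cross-multiply: 44(2k + 29) = 39(3k + 29)
88k + 1276 = 117k + 1131
88k - 117k = 1131 - 1276
-29k = -145
k = -145/-29 = 5
A = 2×5 = 10, B = 3×5 = 15
= A = 10, B = 15

A = 10, B = 15


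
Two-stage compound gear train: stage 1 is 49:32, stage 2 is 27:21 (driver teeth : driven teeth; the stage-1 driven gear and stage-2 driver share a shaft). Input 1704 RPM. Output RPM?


Stage 1: RPM_B = RPM_A × t_A/t_B = 1704 × 49/32 = 83496/32 = 2609.25
B and C share a shaft → RPM_C = RPM_B
Stage 2: RPM_D = RPM_C × t_C/t_D = RPM_A × (t_A×t_C)/(t_B×t_D)
Overall ratio = (49×27)/(32×21) = 1323/672
RPM_D = 1704 × 1323/672 = 2254392/672
= 3354.75 RPM

3354.75 RPM


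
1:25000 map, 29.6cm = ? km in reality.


Real distance = map distance × scale
= 29.6cm × 25000
= 740000 cm = 7400.0 m
= 7.400 km

7.400 km


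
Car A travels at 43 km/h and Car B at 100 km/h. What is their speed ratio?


Ratio = 43:100
GCD = 1
Simplified = 43:100
Time ratio (same distance) = 100:43
Speed ratio = 43:100

43:100


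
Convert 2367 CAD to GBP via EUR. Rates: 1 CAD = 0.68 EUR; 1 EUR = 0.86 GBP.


Step 1: 2367 CAD × 0.68 = 1609.56 EUR
Step 2: 1609.56 EUR × 0.86 = 1384.22 GBP
Implied rate CAD→GBP = 0.68 × 0.86 = 0.5848
= 1384.22 GBP

1384.22 GBP


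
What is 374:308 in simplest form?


GCD(374, 308) = 22
374/22 : 308/22
= 17:14

17:14


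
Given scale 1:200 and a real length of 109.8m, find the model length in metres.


Model size = real / scale
= 109.8 / 200
= 0.5490 m

0.5490 m


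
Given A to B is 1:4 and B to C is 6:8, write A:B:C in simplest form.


Match B: multiply A:B by 6 → 6:24
Multiply B:C by 4 → 24:32
Combined: 6:24:32
GCD = 2
= 3:12:16

3:12:16


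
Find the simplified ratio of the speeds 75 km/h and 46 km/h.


Ratio = 75:46
GCD = 1
Simplified = 75:46
Time ratio (same distance) = 46:75
Speed ratio = 75:46

75:46


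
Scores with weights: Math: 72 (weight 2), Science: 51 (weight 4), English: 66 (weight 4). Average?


Numerator = 72×2 + 51×4 + 66×4
= 144 + 204 + 264
= 612
Total weight = 10
Weighted avg = 612/10
= 61.20

61.20


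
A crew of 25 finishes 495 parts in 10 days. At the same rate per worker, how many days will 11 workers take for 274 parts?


Days ∝ work / workers, so d₂ = d₁ × (m₁/m₂) × (w₂/w₁)
Workers factor (inverse): 25/11 ≈ 2.2727
Work factor (direct): 274/495 ≈ 0.5535
d₂ = 10 × 25/11 × 274/495 = (10 × 25 × 274) / (11 × 495) = 68500/5445
≈ 12.58 days

12.58 days


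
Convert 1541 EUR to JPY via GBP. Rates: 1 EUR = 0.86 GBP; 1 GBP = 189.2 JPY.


Step 1: 1541 EUR × 0.86 = 1325.26 GBP
Step 2: 1325.26 GBP × 189.2 = 250739.19 JPY
Implied rate EUR→JPY = 0.86 × 189.2 = 162.7120
= 250739.19 JPY

250739.19 JPY


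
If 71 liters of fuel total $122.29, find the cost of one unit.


Unit rate = total / quantity
= 122.29 / 71
= $1.72 per unit

$1.72 per unit


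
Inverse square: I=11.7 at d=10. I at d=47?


I₁d₁² = I₂d₂²
I₂ = I₁ × (d₁/d₂)²
= 11.7 × (10/47)²
= 11.7 × 100/2209
= 1170/2209
≈ 0.5297

0.5297


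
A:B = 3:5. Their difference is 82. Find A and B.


Let A = 3k, B = 5k.
5k - 3k = 82
2k = 82 → k = 82/2 = 41
A = 3×41 = 123, B = 5×41 = 205
= A = 123, B = 205

A = 123, B = 205


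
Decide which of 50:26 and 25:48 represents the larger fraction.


50/26 = 1.9231
25/48 = 0.5208
1.9231 > 0.5208, so 50:26 is greater
= 50:26

50:26


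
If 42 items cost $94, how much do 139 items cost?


Direct proportion: y/x = constant
k = 94/42 ≈ 2.2381
y₂ = k × 139 = 94 × 139 / 42 = 13066/42
≈ 311.10

311.10


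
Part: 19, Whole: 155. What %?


Percentage = (part / whole) × 100
= (19 / 155) × 100
≈ 12.26%

12.26%


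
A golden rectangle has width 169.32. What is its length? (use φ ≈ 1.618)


φ = (1 + √5) / 2 ≈ 1.618
Length = width × φ = 169.32 × 1.618 = 273.95976
≈ 273.96

273.96


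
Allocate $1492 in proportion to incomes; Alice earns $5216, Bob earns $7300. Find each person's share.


Total income = 5216 + 7300 = $12516
Alice: $1492 × 5216/12516 = $621.79
Bob: $1492 × 7300/12516 = $870.21
= Alice: $621.79, Bob: $870.21

Alice: $621.79, Bob: $870.21


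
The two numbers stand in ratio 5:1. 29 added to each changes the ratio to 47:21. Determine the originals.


Let A = 5k, B = 1k.
(5k + 29) / (1k + 29) = 47/21
Cross-multiply: 21(5k + 29) = 47(1k + 29)
105k + 609 = 47k + 1363
105k - 47k = 1363 - 609
58k = 754
k = 754/58 = 13
A = 5×13 = 65, B = 1×13 = 13
= A = 65, B = 13

A = 65, B = 13


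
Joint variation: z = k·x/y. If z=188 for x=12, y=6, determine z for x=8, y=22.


z = k·x/y
Solve for k using the known point: k = z·y/x = 188×6/12 = 1128/12 = 94.0000
Now evaluate at x=8, y=22:
z = k × 8 / 22 = (1128 × 8) / (12 × 22) = 9024/264
≈ 34.1818

34.1818


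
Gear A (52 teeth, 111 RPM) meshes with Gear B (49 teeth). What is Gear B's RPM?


Gear ratio = 52:49 = 52:49
RPM_B = RPM_A × (teeth_A / teeth_B)
= 111 × (52/49)
= 117.8 RPM

117.8 RPM


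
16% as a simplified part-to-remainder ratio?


16% means 16 parts out of 100; remainder = 84
Part : remainder = 16:84
GCD = 4
= 4:21

4:21


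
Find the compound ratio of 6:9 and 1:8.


Compound ratio = (6×1) : (9×8)
= 6:72
GCD = 6
= 1:12

1:12


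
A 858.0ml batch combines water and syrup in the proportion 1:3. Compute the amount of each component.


Total parts = 1 + 3 = 4
water: 858.0 × 1/4 = 214.5ml
syrup: 858.0 × 3/4 = 643.5ml
= 214.5ml and 643.5ml

214.5ml and 643.5ml


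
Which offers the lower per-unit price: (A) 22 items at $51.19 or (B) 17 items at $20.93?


Deal A: $51.19/22 = $2.3268/unit
Deal B: $20.93/17 = $1.2312/unit
B is cheaper per unit
= Deal B

Deal B


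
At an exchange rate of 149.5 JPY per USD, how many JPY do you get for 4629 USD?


Amount × rate = 4629 × 149.5
= 692035.50 JPY

692035.50 JPY


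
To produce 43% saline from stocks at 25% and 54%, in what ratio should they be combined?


Let x parts of 25% mix with y parts of 54%.
25x + 54y = 43(x + y)
25x + 54y = 43x + 43y
x(25 - 43) = y(43 - 54)
x/y = (54 - 43)/(43 - 25) = 11/18
Simplify: 11:18
= 11:18

11:18


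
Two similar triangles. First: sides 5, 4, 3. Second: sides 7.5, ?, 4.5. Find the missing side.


Scale factor = 7.5/5 = 1.5
Missing side = 4 × 1.5
= 6.0

6.0


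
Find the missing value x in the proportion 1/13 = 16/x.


Cross multiply: 1 × x = 13 × 16
1x = 208
x = 208 / 1
= 208.00

208.00


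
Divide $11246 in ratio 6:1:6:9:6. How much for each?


Total parts = 6 + 1 + 6 + 9 + 6 = 28
Part 1: 11246 × 6/28 = 2409.86
Part 2: 11246 × 1/28 = 401.64
Part 3: 11246 × 6/28 = 2409.86
Part 4: 11246 × 9/28 = 3614.79
Part 5: 11246 × 6/28 = 2409.86
= Part 1: $2409.86, Part 2: $401.64, Part 3: $2409.86, Part 4: $3614.79, Part 5: $2409.86

Part 1: $2409.86, Part 2: $401.64, Part 3: $2409.86, Part 4: $3614.79, Part 5: $2409.86


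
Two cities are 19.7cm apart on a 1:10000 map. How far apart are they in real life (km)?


Real distance = map distance × scale
= 19.7cm × 10000
= 197000 cm = 1970.0 m
= 1.970 km

1.970 km
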